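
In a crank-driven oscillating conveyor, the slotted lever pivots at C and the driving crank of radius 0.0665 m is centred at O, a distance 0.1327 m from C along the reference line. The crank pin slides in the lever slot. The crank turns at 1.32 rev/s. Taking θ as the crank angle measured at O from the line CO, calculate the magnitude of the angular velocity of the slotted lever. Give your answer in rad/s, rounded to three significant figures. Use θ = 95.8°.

1.45

ω = 8.294 rad/s (from 1.32 rev/s).
Crank pin A relative to C: A = (d + r cosθ, r sinθ); lever angle φ = atan2(r sinθ, d + r cosθ).
Differentiating tanφ: φ̇ = rω(d cosθ + r)/(d² + r² + 2dr cosθ).
d² + r² + 2dr cosθ = |CA|² = 0.020248 m²;  d cosθ + r = +0.05309 m.
|ω_lever| = |0.0665·8.294·+0.05309| / 0.020248 = 1.4461 rad/s.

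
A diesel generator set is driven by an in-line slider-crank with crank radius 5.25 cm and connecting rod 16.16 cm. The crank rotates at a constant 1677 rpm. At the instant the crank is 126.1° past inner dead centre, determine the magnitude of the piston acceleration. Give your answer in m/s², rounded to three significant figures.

ω = 2π·1677/60 = 175.6 rad/s
x(θ) = r cosθ + √(L² − r² sin²θ); with ω constant, a = ω²·d²x/dθ².
d²x/dθ² = −r cosθ − r²(cos2θ)/√u − r⁴ sin²2θ/(4u^{3/2}),  u = L² − r² sin²θ = 0.0243151 m².
Substituting r = 0.0525 m, L = 0.1616 m, θ = 126.1°: d²x/dθ² = +0.035882 m.
a = ω²·d²x/dθ² = (175.6)²·(+0.035882) = +1106.6 m/s²;  |a| = 1106.6 m/s².

1110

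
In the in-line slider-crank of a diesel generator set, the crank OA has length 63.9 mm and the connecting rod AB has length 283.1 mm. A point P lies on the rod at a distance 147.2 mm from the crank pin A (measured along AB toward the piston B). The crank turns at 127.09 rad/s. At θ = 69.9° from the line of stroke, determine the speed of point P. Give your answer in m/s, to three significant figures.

8.05

ω = 127.1 rad/s.  Crank-pin speed |V_A| = rω = 8.1211 m/s, perpendicular to OA.
Rod angle: sinφ = −(r/L) sinθ ⇒ φ = -12.238°; ω_rod = −rω cosθ/√(L²−r²sin²θ) = -10.087 rad/s.
V_P = V_A + ω_rod × AP, with AP = 0.1472 m along the rod.
Components: V_Px = −rω sinθ − a·ω_rod·sinφ = -7.9412 m/s;  V_Py = rω cosθ + a·ω_rod·cosφ = +1.3397 m/s.
|V_P| = √(V_Px² + V_Py²) = 8.0534 m/s.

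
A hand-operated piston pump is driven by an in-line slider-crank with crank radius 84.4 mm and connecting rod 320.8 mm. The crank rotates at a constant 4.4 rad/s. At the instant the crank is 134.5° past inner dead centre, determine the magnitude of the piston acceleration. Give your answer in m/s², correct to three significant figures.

1.15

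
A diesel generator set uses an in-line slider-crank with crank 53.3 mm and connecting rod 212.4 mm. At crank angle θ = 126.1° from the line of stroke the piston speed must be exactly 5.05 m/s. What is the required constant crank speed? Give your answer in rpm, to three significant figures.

For an in-line slider-crank, |v_piston| = rω|sinθ|·[1 + r cosθ/√(L² − r² sin²θ)].
With r = 0.0533 m, L = 0.2124 m, θ = 126.1°: the bracketed kinematic factor |dx/dθ| = 0.036563 m.
ω = v/|dx/dθ| = 5.05/0.036563 = 138.12 rad/s.
N = 60ω/(2π) = 1318.9 rpm.

1320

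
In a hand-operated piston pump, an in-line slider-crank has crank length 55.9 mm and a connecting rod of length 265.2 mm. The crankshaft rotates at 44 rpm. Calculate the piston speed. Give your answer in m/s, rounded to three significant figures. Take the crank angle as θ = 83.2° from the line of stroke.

0.262

ω = 2π·44/60 = 4.608 rad/s
For an in-line slider-crank, x = r cosθ + √(L² − r² sin²θ), so v = −rω sinθ·[1 + r cosθ/√(L² − r² sin²θ)].
With r = 0.0559 m, L = 0.2652 m, θ = 83.2°: √(L² − r² sin²θ) = 0.25933 m.
v = −0.0559·4.608·0.99297·[1 + 0.0559·0.11840/0.25933] = -0.26228 m/s.
|v| = 0.26228 m/s.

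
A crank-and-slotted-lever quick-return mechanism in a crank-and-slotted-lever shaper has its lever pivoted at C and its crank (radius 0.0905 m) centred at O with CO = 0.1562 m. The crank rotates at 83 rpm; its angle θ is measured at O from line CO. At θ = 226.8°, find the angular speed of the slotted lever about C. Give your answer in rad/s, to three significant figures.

ω = 8.692 rad/s (from 83 rpm).
Crank pin A relative to C: A = (d + r cosθ, r sinθ); lever angle φ = atan2(r sinθ, d + r cosθ).
Differentiating tanφ: φ̇ = rω(d cosθ + r)/(d² + r² + 2dr cosθ).
d² + r² + 2dr cosθ = |CA|² = 0.013235 m²;  d cosθ + r = -0.016426 m.
|ω_lever| = |0.0905·8.692·-0.016426| / 0.013235 = 0.97627 rad/s.

0.976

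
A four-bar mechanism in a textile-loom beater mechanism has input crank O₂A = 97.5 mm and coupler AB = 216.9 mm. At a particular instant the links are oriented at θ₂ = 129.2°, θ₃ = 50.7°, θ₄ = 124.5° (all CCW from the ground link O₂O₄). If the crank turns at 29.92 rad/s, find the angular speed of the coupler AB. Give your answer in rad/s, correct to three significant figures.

ω₂ = 29.92 rad/s
Differentiating the loop-closure r₂e^{iθ₂}+r₃e^{iθ₃}=r₁+r₄e^{iθ₄} gives r₂ω₂e^{iθ₂}+r₃ω₃e^{iθ₃}=r₄ω₄e^{iθ₄}.
Eliminating the other unknown: ω₃ = r₂ω₂ sin(θ₄−θ₂) / [r₃ sin(θ₃−θ₄)].
Numerator sine = -0.08194; denominator sine = -0.96029.
Result = 0.0975·29.92·(-0.08194) / (0.2169·(-0.96029)) = +1.1476 rad/s; magnitude 1.1476 rad/s.

1.15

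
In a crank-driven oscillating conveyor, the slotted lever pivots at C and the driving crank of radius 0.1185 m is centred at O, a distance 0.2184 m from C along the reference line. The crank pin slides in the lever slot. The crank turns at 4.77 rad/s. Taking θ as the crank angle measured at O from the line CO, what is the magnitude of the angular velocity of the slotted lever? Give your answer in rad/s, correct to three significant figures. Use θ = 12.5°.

1.67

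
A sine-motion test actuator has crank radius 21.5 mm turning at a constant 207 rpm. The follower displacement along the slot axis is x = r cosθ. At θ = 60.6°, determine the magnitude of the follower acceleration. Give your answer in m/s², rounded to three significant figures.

4.96

ω = 21.68 rad/s (from 207 rpm).
x = r cosθ ⇒ ẍ = −rω² cosθ (ω constant).
|a| = rω²|cosθ| = 0.0215·(21.68)²·|cos 60.6°| = 4.9594 m/s².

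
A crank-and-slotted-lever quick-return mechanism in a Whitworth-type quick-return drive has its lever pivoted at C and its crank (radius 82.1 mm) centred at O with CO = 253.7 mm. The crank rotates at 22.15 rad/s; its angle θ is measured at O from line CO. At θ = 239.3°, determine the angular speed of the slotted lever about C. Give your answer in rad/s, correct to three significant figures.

1.73

ω = 22.15 rad/s
Crank pin A relative to C: A = (d + r cosθ, r sinθ); lever angle φ = atan2(r sinθ, d + r cosθ).
Differentiating tanφ: φ̇ = rω(d cosθ + r)/(d² + r² + 2dr cosθ).
d² + r² + 2dr cosθ = |CA|² = 0.0498361 m²;  d cosθ + r = -0.047425 m.
|ω_lever| = |0.0821·22.15·-0.047425| / 0.0498361 = 1.7305 rad/s.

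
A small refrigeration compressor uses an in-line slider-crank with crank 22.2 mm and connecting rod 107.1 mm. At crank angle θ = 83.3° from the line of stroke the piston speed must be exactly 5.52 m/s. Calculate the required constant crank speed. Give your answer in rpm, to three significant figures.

For an in-line slider-crank, |v_piston| = rω|sinθ|·[1 + r cosθ/√(L² − r² sin²θ)].
With r = 0.0222 m, L = 0.1071 m, θ = 83.3°: the bracketed kinematic factor |dx/dθ| = 0.022593 m.
ω = v/|dx/dθ| = 5.52/0.022593 = 244.32 rad/s.
N = 60ω/(2π) = 2333.1 rpm.

2330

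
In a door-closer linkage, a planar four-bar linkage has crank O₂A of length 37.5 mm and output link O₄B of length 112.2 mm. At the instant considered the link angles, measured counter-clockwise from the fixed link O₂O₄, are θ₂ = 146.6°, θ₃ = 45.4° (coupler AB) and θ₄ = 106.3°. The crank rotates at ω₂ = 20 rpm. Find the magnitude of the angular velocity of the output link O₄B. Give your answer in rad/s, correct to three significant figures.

ω₂ = 2.094 rad/s (from 20 rpm).
Differentiating the loop-closure r₂e^{iθ₂}+r₃e^{iθ₃}=r₁+r₄e^{iθ₄} gives r₂ω₂e^{iθ₂}+r₃ω₃e^{iθ₃}=r₄ω₄e^{iθ₄}.
Eliminating the other unknown: ω₄ = r₂ω₂ sin(θ₂−θ₃) / [r₄ sin(θ₄−θ₃)].
Numerator sine = +0.98096; denominator sine = +0.87377.
Result = 0.0375·2.094·(+0.98096) / (0.1122·(+0.87377)) = +0.78586 rad/s; magnitude 0.78586 rad/s.

0.786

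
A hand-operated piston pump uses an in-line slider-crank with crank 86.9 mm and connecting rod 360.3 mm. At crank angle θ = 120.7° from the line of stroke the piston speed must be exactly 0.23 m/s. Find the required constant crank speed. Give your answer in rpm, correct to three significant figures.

For an in-line slider-crank, |v_piston| = rω|sinθ|·[1 + r cosθ/√(L² − r² sin²θ)].
With r = 0.0869 m, L = 0.3603 m, θ = 120.7°: the bracketed kinematic factor |dx/dθ| = 0.065316 m.
ω = v/|dx/dθ| = 0.23/0.065316 = 3.5214 rad/s.
N = 60ω/(2π) = 33.626 rpm.

33.6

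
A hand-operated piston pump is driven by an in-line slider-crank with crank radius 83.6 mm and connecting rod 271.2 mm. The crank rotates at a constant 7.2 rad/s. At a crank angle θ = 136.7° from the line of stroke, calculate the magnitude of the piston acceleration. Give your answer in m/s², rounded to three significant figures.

3.04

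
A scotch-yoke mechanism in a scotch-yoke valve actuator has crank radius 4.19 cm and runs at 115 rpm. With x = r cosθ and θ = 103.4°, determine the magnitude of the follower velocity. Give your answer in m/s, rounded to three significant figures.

ω = 12.04 rad/s (from 115 rpm).
x = r cosθ ⇒ ẋ = −rω sinθ.
|v| = rω|sinθ| = 0.0419·12.04·|sin 103.4°| = 0.49086 m/s.

0.491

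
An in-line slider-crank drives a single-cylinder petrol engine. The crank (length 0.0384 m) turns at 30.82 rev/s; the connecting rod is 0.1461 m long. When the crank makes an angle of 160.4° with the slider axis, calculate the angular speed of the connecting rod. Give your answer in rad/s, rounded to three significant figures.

48.1

ω = 193.6 rad/s (converted from 30.82 rev/s).
The rod makes angle φ with the slider axis where L sinφ = r sinθ; differentiating, L cosφ·φ̇ = r ω cosθ.
L cosφ = √(L² − r² sin²θ) = 0.14553 m.
|ω_rod| = r ω |cosθ| / √(L² − r² sin²θ) = 0.0384·193.6·0.94206/0.14553 = 48.136 rad/s.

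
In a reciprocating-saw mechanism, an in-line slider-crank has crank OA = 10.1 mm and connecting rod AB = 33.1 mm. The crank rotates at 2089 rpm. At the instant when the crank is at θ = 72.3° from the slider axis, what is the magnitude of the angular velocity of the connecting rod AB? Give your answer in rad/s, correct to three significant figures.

ω = 218.8 rad/s (converted from 2089 rpm).
The rod makes angle φ with the slider axis where L sinφ = r sinθ; differentiating, L cosφ·φ̇ = r ω cosθ.
L cosφ = √(L² − r² sin²θ) = 0.031671 m.
|ω_rod| = r ω |cosθ| / √(L² − r² sin²θ) = 0.0101·218.8·0.30403/0.031671 = 21.211 rad/s.

21.2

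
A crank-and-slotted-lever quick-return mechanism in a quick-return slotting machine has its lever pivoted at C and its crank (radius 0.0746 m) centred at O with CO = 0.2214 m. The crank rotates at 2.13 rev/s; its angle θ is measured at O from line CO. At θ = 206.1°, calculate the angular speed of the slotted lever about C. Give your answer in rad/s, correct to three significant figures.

ω = 13.38 rad/s (from 2.13 rev/s).
Crank pin A relative to C: A = (d + r cosθ, r sinθ); lever angle φ = atan2(r sinθ, d + r cosθ).
Differentiating tanφ: φ̇ = rω(d cosθ + r)/(d² + r² + 2dr cosθ).
d² + r² + 2dr cosθ = |CA|² = 0.0249187 m²;  d cosθ + r = -0.12422 m.
|ω_lever| = |0.0746·13.38·-0.12422| / 0.0249187 = 4.9771 rad/s.

4.98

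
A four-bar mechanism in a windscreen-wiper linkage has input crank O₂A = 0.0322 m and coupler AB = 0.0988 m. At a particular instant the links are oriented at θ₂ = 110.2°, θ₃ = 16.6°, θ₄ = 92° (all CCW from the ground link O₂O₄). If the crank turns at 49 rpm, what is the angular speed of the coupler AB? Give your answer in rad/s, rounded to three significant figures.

0.540

ω₂ = 5.131 rad/s (from 49 rpm).
Differentiating the loop-closure r₂e^{iθ₂}+r₃e^{iθ₃}=r₁+r₄e^{iθ₄} gives r₂ω₂e^{iθ₂}+r₃ω₃e^{iθ₃}=r₄ω₄e^{iθ₄}.
Eliminating the other unknown: ω₃ = r₂ω₂ sin(θ₄−θ₂) / [r₃ sin(θ₃−θ₄)].
Numerator sine = -0.31233; denominator sine = -0.96771.
Result = 0.0322·5.131·(-0.31233) / (0.0988·(-0.96771)) = +0.53976 rad/s; magnitude 0.53976 rad/s.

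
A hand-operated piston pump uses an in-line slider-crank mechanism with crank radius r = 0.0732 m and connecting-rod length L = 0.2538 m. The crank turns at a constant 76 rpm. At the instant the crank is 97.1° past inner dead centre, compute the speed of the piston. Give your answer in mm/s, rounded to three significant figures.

557

ω = 2π·76/60 = 7.959 rad/s
For an in-line slider-crank, x = r cosθ + √(L² − r² sin²θ), so v = −rω sinθ·[1 + r cosθ/√(L² − r² sin²θ)].
With r = 0.0732 m, L = 0.2538 m, θ = 97.1°: √(L² − r² sin²θ) = 0.24318 m.
v = −0.0732·7.959·0.99233·[1 + 0.0732·-0.12360/0.24318] = -0.5566 m/s.
|v| = 0.5566 m/s = 556.6 mm/s.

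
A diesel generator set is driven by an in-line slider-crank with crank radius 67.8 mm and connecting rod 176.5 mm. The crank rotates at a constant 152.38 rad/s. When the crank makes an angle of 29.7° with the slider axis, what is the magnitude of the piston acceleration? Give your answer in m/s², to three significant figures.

1700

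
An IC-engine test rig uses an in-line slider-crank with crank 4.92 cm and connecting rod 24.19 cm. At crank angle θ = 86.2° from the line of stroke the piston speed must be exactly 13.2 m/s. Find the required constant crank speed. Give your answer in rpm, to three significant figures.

For an in-line slider-crank, |v_piston| = rω|sinθ|·[1 + r cosθ/√(L² − r² sin²θ)].
With r = 0.0492 m, L = 0.2419 m, θ = 86.2°: the bracketed kinematic factor |dx/dθ| = 0.049768 m.
ω = v/|dx/dθ| = 13.2/0.049768 = 265.23 rad/s.
N = 60ω/(2π) = 2532.8 rpm.

2530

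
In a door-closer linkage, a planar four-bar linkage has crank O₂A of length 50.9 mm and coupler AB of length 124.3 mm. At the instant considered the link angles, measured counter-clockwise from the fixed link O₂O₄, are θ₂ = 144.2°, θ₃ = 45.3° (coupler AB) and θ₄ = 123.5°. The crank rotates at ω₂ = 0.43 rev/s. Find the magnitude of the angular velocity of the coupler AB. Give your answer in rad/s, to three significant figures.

0.400

ω₂ = 2.702 rad/s (from 0.43 rev/s).
Differentiating the loop-closure r₂e^{iθ₂}+r₃e^{iθ₃}=r₁+r₄e^{iθ₄} gives r₂ω₂e^{iθ₂}+r₃ω₃e^{iθ₃}=r₄ω₄e^{iθ₄}.
Eliminating the other unknown: ω₃ = r₂ω₂ sin(θ₄−θ₂) / [r₃ sin(θ₃−θ₄)].
Numerator sine = -0.35347; denominator sine = -0.97887.
Result = 0.0509·2.702·(-0.35347) / (0.1243·(-0.97887)) = +0.39951 rad/s; magnitude 0.39951 rad/s.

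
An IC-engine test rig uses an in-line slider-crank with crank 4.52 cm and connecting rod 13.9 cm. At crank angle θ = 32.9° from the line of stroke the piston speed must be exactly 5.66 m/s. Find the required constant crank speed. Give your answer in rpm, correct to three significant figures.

For an in-line slider-crank, |v_piston| = rω|sinθ|·[1 + r cosθ/√(L² − r² sin²θ)].
With r = 0.0452 m, L = 0.139 m, θ = 32.9°: the bracketed kinematic factor |dx/dθ| = 0.031362 m.
ω = v/|dx/dθ| = 5.66/0.031362 = 180.47 rad/s.
N = 60ω/(2π) = 1723.4 rpm.

1720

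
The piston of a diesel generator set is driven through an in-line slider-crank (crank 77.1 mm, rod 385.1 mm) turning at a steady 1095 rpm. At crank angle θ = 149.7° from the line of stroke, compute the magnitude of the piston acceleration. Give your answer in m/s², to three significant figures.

774

ω = 2π·1095/60 = 114.7 rad/s
x(θ) = r cosθ + √(L² − r² sin²θ); with ω constant, a = ω²·d²x/dθ².
d²x/dθ² = −r cosθ − r²(cos2θ)/√u − r⁴ sin²2θ/(4u^{3/2}),  u = L² − r² sin²θ = 0.146789 m².
Substituting r = 0.0771 m, L = 0.3851 m, θ = 149.7°: d²x/dθ² = +0.058832 m.
a = ω²·d²x/dθ² = (114.7)²·(+0.058832) = +773.57 m/s²;  |a| = 773.57 m/s².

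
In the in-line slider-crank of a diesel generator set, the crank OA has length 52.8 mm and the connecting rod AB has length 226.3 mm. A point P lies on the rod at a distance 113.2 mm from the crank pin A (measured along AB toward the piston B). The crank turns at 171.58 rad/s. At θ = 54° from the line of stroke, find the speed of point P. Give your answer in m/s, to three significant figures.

8.28

ω = 171.6 rad/s.  Crank-pin speed |V_A| = rω = 9.0594 m/s, perpendicular to OA.
Rod angle: sinφ = −(r/L) sinθ ⇒ φ = -10.880°; ω_rod = −rω cosθ/√(L²−r²sin²θ) = -23.961 rad/s.
V_P = V_A + ω_rod × AP, with AP = 0.1132 m along the rod.
Components: V_Px = −rω sinθ − a·ω_rod·sinφ = -7.8412 m/s;  V_Py = rω cosθ + a·ω_rod·cosφ = +2.6613 m/s.
|V_P| = √(V_Px² + V_Py²) = 8.2805 m/s.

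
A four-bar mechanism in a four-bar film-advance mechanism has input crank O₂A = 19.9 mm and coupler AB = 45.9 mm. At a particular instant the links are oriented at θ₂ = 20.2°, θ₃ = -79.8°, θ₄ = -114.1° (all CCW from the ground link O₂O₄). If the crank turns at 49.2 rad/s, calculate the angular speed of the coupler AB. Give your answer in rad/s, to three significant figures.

ω₂ = 49.2 rad/s
Differentiating the loop-closure r₂e^{iθ₂}+r₃e^{iθ₃}=r₁+r₄e^{iθ₄} gives r₂ω₂e^{iθ₂}+r₃ω₃e^{iθ₃}=r₄ω₄e^{iθ₄}.
Eliminating the other unknown: ω₃ = r₂ω₂ sin(θ₄−θ₂) / [r₃ sin(θ₃−θ₄)].
Numerator sine = -0.71569; denominator sine = +0.56353.
Result = 0.0199·49.2·(-0.71569) / (0.0459·(+0.56353)) = -27.091 rad/s; magnitude 27.091 rad/s.

27.1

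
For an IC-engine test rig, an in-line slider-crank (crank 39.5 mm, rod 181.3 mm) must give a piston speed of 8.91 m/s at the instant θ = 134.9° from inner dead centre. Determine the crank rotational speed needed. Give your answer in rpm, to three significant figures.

3600

For an in-line slider-crank, |v_piston| = rω|sinθ|·[1 + r cosθ/√(L² − r² sin²θ)].
With r = 0.0395 m, L = 0.1813 m, θ = 134.9°: the bracketed kinematic factor |dx/dθ| = 0.023624 m.
ω = v/|dx/dθ| = 8.91/0.023624 = 377.15 rad/s.
N = 60ω/(2π) = 3601.6 rpm.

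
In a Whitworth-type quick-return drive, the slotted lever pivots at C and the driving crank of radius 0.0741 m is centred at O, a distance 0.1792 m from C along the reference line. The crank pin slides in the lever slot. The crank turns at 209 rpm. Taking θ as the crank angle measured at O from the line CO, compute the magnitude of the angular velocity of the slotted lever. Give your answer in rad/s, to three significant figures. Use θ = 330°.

6.14

ω = 21.89 rad/s (from 209 rpm).
Crank pin A relative to C: A = (d + r cosθ, r sinθ); lever angle φ = atan2(r sinθ, d + r cosθ).
Differentiating tanφ: φ̇ = rω(d cosθ + r)/(d² + r² + 2dr cosθ).
d² + r² + 2dr cosθ = |CA|² = 0.0606029 m²;  d cosθ + r = +0.22929 m.
|ω_lever| = |0.0741·21.89·+0.22929| / 0.0606029 = 6.136 rad/s.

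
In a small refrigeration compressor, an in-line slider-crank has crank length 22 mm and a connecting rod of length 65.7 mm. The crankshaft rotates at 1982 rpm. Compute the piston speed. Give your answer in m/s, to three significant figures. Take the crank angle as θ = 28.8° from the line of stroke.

ω = 2π·1982/60 = 207.6 rad/s
For an in-line slider-crank, x = r cosθ + √(L² − r² sin²θ), so v = −rω sinθ·[1 + r cosθ/√(L² − r² sin²θ)].
With r = 0.022 m, L = 0.0657 m, θ = 28.8°: √(L² − r² sin²θ) = 0.064839 m.
v = −0.022·207.6·0.48175·[1 + 0.022·0.87631/0.064839] = -2.8538 m/s.
|v| = 2.8538 m/s.

2.85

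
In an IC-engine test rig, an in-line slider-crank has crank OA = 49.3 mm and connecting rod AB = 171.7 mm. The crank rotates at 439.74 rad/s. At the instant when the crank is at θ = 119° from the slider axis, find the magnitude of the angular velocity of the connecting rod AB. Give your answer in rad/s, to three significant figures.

ω = 439.7 rad/s
The rod makes angle φ with the slider axis where L sinφ = r sinθ; differentiating, L cosφ·φ̇ = r ω cosθ.
L cosφ = √(L² − r² sin²θ) = 0.1662 m.
|ω_rod| = r ω |cosθ| / √(L² − r² sin²θ) = 0.0493·439.7·0.48481/0.1662 = 63.24 rad/s.

63.2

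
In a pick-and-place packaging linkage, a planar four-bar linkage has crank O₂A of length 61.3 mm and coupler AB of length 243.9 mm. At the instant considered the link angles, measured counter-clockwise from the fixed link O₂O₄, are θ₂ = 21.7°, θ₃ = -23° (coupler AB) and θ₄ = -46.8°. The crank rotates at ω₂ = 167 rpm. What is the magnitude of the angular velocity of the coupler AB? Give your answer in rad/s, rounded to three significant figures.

10.1

ω₂ = 17.49 rad/s (from 167 rpm).
Differentiating the loop-closure r₂e^{iθ₂}+r₃e^{iθ₃}=r₁+r₄e^{iθ₄} gives r₂ω₂e^{iθ₂}+r₃ω₃e^{iθ₃}=r₄ω₄e^{iθ₄}.
Eliminating the other unknown: ω₃ = r₂ω₂ sin(θ₄−θ₂) / [r₃ sin(θ₃−θ₄)].
Numerator sine = -0.93042; denominator sine = +0.40355.
Result = 0.0613·17.49·(-0.93042) / (0.2439·(+0.40355)) = -10.134 rad/s; magnitude 10.134 rad/s.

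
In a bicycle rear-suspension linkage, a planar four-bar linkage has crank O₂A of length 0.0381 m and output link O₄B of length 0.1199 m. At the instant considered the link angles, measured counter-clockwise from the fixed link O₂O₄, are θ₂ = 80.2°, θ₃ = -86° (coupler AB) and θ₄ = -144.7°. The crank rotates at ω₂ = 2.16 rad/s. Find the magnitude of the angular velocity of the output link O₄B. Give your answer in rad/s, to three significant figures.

0.192

ω₂ = 2.16 rad/s
Differentiating the loop-closure r₂e^{iθ₂}+r₃e^{iθ₃}=r₁+r₄e^{iθ₄} gives r₂ω₂e^{iθ₂}+r₃ω₃e^{iθ₃}=r₄ω₄e^{iθ₄}.
Eliminating the other unknown: ω₄ = r₂ω₂ sin(θ₂−θ₃) / [r₄ sin(θ₄−θ₃)].
Numerator sine = +0.23853; denominator sine = -0.85446.
Result = 0.0381·2.16·(+0.23853) / (0.1199·(-0.85446)) = -0.19161 rad/s; magnitude 0.19161 rad/s.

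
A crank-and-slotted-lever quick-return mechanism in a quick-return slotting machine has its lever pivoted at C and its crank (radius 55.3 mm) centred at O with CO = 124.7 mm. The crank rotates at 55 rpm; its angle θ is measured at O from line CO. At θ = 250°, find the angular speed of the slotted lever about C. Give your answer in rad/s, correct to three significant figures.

ω = 5.76 rad/s (from 55 rpm).
Crank pin A relative to C: A = (d + r cosθ, r sinθ); lever angle φ = atan2(r sinθ, d + r cosθ).
Differentiating tanφ: φ̇ = rω(d cosθ + r)/(d² + r² + 2dr cosθ).
d² + r² + 2dr cosθ = |CA|² = 0.0138911 m²;  d cosθ + r = +0.01265 m.
|ω_lever| = |0.0553·5.76·+0.01265| / 0.0138911 = 0.29005 rad/s.

0.290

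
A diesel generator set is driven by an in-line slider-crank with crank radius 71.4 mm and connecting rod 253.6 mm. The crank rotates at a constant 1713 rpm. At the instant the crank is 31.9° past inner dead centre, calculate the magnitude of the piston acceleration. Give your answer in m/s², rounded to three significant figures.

ω = 2π·1713/60 = 179.4 rad/s
x(θ) = r cosθ + √(L² − r² sin²θ); with ω constant, a = ω²·d²x/dθ².
d²x/dθ² = −r cosθ − r²(cos2θ)/√u − r⁴ sin²2θ/(4u^{3/2}),  u = L² − r² sin²θ = 0.0628894 m².
Substituting r = 0.0714 m, L = 0.2536 m, θ = 31.9°: d²x/dθ² = -0.069923 m.
a = ω²·d²x/dθ² = (179.4)²·(-0.069923) = -2250.1 m/s²;  |a| = 2250.1 m/s².

2250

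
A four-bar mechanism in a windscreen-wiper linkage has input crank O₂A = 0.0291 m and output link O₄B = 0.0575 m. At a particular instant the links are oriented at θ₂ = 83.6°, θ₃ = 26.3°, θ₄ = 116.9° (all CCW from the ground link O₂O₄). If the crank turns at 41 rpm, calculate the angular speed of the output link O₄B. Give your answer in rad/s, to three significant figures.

1.83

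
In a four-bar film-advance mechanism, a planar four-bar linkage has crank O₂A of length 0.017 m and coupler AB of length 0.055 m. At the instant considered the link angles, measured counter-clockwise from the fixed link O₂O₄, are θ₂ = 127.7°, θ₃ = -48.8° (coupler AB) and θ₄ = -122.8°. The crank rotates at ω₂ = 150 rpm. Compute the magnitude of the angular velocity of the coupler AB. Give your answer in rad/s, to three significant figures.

4.76

ω₂ = 15.71 rad/s (from 150 rpm).
Differentiating the loop-closure r₂e^{iθ₂}+r₃e^{iθ₃}=r₁+r₄e^{iθ₄} gives r₂ω₂e^{iθ₂}+r₃ω₃e^{iθ₃}=r₄ω₄e^{iθ₄}.
Eliminating the other unknown: ω₃ = r₂ω₂ sin(θ₄−θ₂) / [r₃ sin(θ₃−θ₄)].
Numerator sine = +0.94264; denominator sine = +0.96126.
Result = 0.017·15.71·(+0.94264) / (0.055·(+0.96126)) = +4.7611 rad/s; magnitude 4.7611 rad/s.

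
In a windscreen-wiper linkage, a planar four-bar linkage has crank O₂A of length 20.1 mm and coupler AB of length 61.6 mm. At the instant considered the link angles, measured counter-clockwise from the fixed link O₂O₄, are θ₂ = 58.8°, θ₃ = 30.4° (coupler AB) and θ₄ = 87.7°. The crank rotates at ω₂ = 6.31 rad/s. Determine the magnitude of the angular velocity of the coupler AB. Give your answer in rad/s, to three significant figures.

ω₂ = 6.31 rad/s
Differentiating the loop-closure r₂e^{iθ₂}+r₃e^{iθ₃}=r₁+r₄e^{iθ₄} gives r₂ω₂e^{iθ₂}+r₃ω₃e^{iθ₃}=r₄ω₄e^{iθ₄}.
Eliminating the other unknown: ω₃ = r₂ω₂ sin(θ₄−θ₂) / [r₃ sin(θ₃−θ₄)].
Numerator sine = +0.48328; denominator sine = -0.84151.
Result = 0.0201·6.31·(+0.48328) / (0.0616·(-0.84151)) = -1.1825 rad/s; magnitude 1.1825 rad/s.

1.18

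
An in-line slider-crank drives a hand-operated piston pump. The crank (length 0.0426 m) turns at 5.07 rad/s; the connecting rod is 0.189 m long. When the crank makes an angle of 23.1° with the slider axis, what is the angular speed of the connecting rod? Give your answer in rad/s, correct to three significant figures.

1.06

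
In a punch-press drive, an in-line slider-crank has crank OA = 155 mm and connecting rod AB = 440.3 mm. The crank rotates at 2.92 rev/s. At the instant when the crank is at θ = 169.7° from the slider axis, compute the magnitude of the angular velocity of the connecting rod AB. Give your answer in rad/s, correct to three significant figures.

6.37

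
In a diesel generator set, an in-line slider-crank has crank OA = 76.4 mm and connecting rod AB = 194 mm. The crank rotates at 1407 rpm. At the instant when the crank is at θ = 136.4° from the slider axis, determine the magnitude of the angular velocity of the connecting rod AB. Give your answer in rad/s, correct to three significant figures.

43.7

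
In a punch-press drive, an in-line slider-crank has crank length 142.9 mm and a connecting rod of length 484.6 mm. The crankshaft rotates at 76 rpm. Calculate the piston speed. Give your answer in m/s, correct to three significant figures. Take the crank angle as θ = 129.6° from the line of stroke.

0.707

ω = 2π·76/60 = 7.959 rad/s
For an in-line slider-crank, x = r cosθ + √(L² − r² sin²θ), so v = −rω sinθ·[1 + r cosθ/√(L² − r² sin²θ)].
With r = 0.1429 m, L = 0.4846 m, θ = 129.6°: √(L² − r² sin²θ) = 0.47193 m.
v = −0.1429·7.959·0.77051·[1 + 0.1429·-0.63742/0.47193] = -0.70717 m/s.
|v| = 0.70717 m/s.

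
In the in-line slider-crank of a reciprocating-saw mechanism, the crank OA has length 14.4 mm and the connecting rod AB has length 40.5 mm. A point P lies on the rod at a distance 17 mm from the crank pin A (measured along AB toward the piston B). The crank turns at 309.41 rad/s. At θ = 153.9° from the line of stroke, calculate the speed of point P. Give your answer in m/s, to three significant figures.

ω = 309.4 rad/s.  Crank-pin speed |V_A| = rω = 4.4555 m/s, perpendicular to OA.
Rod angle: sinφ = −(r/L) sinθ ⇒ φ = -8.999°; ω_rod = −rω cosθ/√(L²−r²sin²θ) = +100.03 rad/s.
V_P = V_A + ω_rod × AP, with AP = 0.017 m along the rod.
Components: V_Px = −rω sinθ − a·ω_rod·sinφ = -1.6942 m/s;  V_Py = rω cosθ + a·ω_rod·cosφ = -2.3217 m/s.
|V_P| = √(V_Px² + V_Py²) = 2.8741 m/s.

2.87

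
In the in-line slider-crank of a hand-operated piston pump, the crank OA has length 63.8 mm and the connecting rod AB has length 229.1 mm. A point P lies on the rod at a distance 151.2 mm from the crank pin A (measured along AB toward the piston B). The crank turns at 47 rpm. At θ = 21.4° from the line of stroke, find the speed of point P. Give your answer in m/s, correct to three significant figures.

0.167

ω = 4.922 rad/s.  Crank-pin speed |V_A| = rω = 0.31401 m/s, perpendicular to OA.
Rod angle: sinφ = −(r/L) sinθ ⇒ φ = -5.832°; ω_rod = −rω cosθ/√(L²−r²sin²θ) = -1.2828 rad/s.
V_P = V_A + ω_rod × AP, with AP = 0.1512 m along the rod.
Components: V_Px = −rω sinθ − a·ω_rod·sinφ = -0.13428 m/s;  V_Py = rω cosθ + a·ω_rod·cosφ = +0.099411 m/s.
|V_P| = √(V_Px² + V_Py²) = 0.16708 m/s.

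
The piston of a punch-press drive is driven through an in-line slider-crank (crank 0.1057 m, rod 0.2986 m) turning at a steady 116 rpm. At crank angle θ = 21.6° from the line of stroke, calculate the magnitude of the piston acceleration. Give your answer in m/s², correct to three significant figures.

ω = 2π·116/60 = 12.15 rad/s
x(θ) = r cosθ + √(L² − r² sin²θ); with ω constant, a = ω²·d²x/dθ².
d²x/dθ² = −r cosθ − r²(cos2θ)/√u − r⁴ sin²2θ/(4u^{3/2}),  u = L² − r² sin²θ = 0.0876479 m².
Substituting r = 0.1057 m, L = 0.2986 m, θ = 21.6°: d²x/dθ² = -0.12635 m.
a = ω²·d²x/dθ² = (12.15)²·(-0.12635) = -18.645 m/s²;  |a| = 18.645 m/s².

18.6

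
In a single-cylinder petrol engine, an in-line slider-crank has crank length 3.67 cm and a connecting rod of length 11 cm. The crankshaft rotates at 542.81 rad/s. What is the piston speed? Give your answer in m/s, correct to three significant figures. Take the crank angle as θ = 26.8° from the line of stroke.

ω = 542.8 rad/s
For an in-line slider-crank, x = r cosθ + √(L² − r² sin²θ), so v = −rω sinθ·[1 + r cosθ/√(L² − r² sin²θ)].
With r = 0.0367 m, L = 0.11 m, θ = 26.8°: √(L² − r² sin²θ) = 0.10875 m.
v = −0.0367·542.8·0.45088·[1 + 0.0367·0.89259/0.10875] = -11.688 m/s.
|v| = 11.688 m/s.

11.7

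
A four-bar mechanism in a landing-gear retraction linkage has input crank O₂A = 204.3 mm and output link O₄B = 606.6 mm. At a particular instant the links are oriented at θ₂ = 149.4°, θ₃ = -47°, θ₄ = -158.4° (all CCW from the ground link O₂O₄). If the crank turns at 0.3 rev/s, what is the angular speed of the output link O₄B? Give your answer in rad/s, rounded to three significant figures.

0.193

ω₂ = 1.885 rad/s (from 0.3 rev/s).
Differentiating the loop-closure r₂e^{iθ₂}+r₃e^{iθ₃}=r₁+r₄e^{iθ₄} gives r₂ω₂e^{iθ₂}+r₃ω₃e^{iθ₃}=r₄ω₄e^{iθ₄}.
Eliminating the other unknown: ω₄ = r₂ω₂ sin(θ₂−θ₃) / [r₄ sin(θ₄−θ₃)].
Numerator sine = -0.28234; denominator sine = -0.93106.
Result = 0.2043·1.885·(-0.28234) / (0.6066·(-0.93106)) = +0.19252 rad/s; magnitude 0.19252 rad/s.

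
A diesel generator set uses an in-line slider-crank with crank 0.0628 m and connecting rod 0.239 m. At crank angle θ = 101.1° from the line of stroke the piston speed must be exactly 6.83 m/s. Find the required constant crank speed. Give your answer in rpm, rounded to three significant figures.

1120

For an in-line slider-crank, |v_piston| = rω|sinθ|·[1 + r cosθ/√(L² − r² sin²θ)].
With r = 0.0628 m, L = 0.239 m, θ = 101.1°: the bracketed kinematic factor |dx/dθ| = 0.058399 m.
ω = v/|dx/dθ| = 6.83/0.058399 = 116.95 rad/s.
N = 60ω/(2π) = 1116.8 rpm.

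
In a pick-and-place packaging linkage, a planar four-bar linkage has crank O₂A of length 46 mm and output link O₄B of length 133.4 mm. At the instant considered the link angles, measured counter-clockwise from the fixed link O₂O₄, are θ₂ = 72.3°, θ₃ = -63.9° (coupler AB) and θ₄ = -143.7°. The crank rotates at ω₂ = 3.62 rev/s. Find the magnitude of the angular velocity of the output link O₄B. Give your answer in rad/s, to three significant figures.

ω₂ = 22.75 rad/s (from 3.62 rev/s).
Differentiating the loop-closure r₂e^{iθ₂}+r₃e^{iθ₃}=r₁+r₄e^{iθ₄} gives r₂ω₂e^{iθ₂}+r₃ω₃e^{iθ₃}=r₄ω₄e^{iθ₄}.
Eliminating the other unknown: ω₄ = r₂ω₂ sin(θ₂−θ₃) / [r₄ sin(θ₄−θ₃)].
Numerator sine = +0.69214; denominator sine = -0.98420.
Result = 0.046·22.75·(+0.69214) / (0.1334·(-0.98420)) = -5.5158 rad/s; magnitude 5.5158 rad/s.

5.52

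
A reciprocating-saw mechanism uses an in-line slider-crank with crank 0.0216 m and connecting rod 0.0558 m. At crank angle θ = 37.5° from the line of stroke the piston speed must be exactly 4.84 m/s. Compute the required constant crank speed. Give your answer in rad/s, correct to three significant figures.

For an in-line slider-crank, |v_piston| = rω|sinθ|·[1 + r cosθ/√(L² − r² sin²θ)].
With r = 0.0216 m, L = 0.0558 m, θ = 37.5°: the bracketed kinematic factor |dx/dθ| = 0.017304 m.
ω = v/|dx/dθ| = 4.84/0.017304 = 279.7 rad/s.

280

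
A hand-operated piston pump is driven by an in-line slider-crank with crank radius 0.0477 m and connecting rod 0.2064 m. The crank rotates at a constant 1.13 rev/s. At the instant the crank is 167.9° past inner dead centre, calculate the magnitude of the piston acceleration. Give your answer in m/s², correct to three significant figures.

1.84

ω = 2π·1.13 = 7.1 rad/s
x(θ) = r cosθ + √(L² − r² sin²θ); with ω constant, a = ω²·d²x/dθ².
d²x/dθ² = −r cosθ − r²(cos2θ)/√u − r⁴ sin²2θ/(4u^{3/2}),  u = L² − r² sin²θ = 0.042501 m².
Substituting r = 0.0477 m, L = 0.2064 m, θ = 167.9°: d²x/dθ² = +0.036549 m.
a = ω²·d²x/dθ² = (7.1)²·(+0.036549) = +1.8424 m/s²;  |a| = 1.8424 m/s².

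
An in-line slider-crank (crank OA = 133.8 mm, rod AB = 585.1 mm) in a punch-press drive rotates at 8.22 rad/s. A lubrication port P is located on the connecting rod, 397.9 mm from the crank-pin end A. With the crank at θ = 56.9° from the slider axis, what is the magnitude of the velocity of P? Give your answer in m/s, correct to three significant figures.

1.02

ω = 8.22 rad/s.  Crank-pin speed |V_A| = rω = 1.0998 m/s, perpendicular to OA.
Rod angle: sinφ = −(r/L) sinθ ⇒ φ = -11.044°; ω_rod = −rω cosθ/√(L²−r²sin²θ) = -1.0459 rad/s.
V_P = V_A + ω_rod × AP, with AP = 0.3979 m along the rod.
Components: V_Px = −rω sinθ − a·ω_rod·sinφ = -1.0011 m/s;  V_Py = rω cosθ + a·ω_rod·cosφ = +0.19217 m/s.
|V_P| = √(V_Px² + V_Py²) = 1.0194 m/s.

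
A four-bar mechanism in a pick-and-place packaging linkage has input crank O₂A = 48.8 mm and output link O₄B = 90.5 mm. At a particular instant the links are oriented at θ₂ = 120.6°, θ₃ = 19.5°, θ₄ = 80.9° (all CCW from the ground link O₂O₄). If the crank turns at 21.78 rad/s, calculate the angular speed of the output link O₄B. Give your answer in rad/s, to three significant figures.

13.1

ω₂ = 21.78 rad/s
Differentiating the loop-closure r₂e^{iθ₂}+r₃e^{iθ₃}=r₁+r₄e^{iθ₄} gives r₂ω₂e^{iθ₂}+r₃ω₃e^{iθ₃}=r₄ω₄e^{iθ₄}.
Eliminating the other unknown: ω₄ = r₂ω₂ sin(θ₂−θ₃) / [r₄ sin(θ₄−θ₃)].
Numerator sine = +0.98129; denominator sine = +0.87798.
Result = 0.0488·21.78·(+0.98129) / (0.0905·(+0.87798)) = +13.126 rad/s; magnitude 13.126 rad/s.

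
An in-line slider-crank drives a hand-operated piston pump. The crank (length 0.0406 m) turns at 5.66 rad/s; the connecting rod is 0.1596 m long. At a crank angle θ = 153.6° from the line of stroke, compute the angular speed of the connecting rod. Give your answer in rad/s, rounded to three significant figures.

1.30

ω = 5.66 rad/s
The rod makes angle φ with the slider axis where L sinφ = r sinθ; differentiating, L cosφ·φ̇ = r ω cosθ.
L cosφ = √(L² − r² sin²θ) = 0.15858 m.
|ω_rod| = r ω |cosθ| / √(L² − r² sin²θ) = 0.0406·5.66·0.89571/0.15858 = 1.298 rad/s.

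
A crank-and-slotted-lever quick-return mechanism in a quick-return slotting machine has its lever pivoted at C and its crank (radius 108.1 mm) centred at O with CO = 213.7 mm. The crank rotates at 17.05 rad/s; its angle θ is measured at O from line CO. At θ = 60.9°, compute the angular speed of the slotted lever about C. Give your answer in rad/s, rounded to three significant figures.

4.90

ω = 17.05 rad/s
Crank pin A relative to C: A = (d + r cosθ, r sinθ); lever angle φ = atan2(r sinθ, d + r cosθ).
Differentiating tanφ: φ̇ = rω(d cosθ + r)/(d² + r² + 2dr cosθ).
d² + r² + 2dr cosθ = |CA|² = 0.0798229 m²;  d cosθ + r = +0.21203 m.
|ω_lever| = |0.1081·17.05·+0.21203| / 0.0798229 = 4.8958 rad/s.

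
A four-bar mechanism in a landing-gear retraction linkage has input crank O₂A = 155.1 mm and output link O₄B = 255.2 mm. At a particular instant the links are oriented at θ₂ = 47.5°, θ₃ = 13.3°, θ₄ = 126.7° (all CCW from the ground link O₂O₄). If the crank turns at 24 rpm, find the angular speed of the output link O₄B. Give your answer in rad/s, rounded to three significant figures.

0.936

ω₂ = 2.513 rad/s (from 24 rpm).
Differentiating the loop-closure r₂e^{iθ₂}+r₃e^{iθ₃}=r₁+r₄e^{iθ₄} gives r₂ω₂e^{iθ₂}+r₃ω₃e^{iθ₃}=r₄ω₄e^{iθ₄}.
Eliminating the other unknown: ω₄ = r₂ω₂ sin(θ₂−θ₃) / [r₄ sin(θ₄−θ₃)].
Numerator sine = +0.56208; denominator sine = +0.91775.
Result = 0.1551·2.513·(+0.56208) / (0.2552·(+0.91775)) = +0.9355 rad/s; magnitude 0.9355 rad/s.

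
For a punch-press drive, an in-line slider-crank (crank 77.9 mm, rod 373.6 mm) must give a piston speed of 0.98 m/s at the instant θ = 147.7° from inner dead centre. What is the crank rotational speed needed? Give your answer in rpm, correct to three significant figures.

273

For an in-line slider-crank, |v_piston| = rω|sinθ|·[1 + r cosθ/√(L² − r² sin²θ)].
With r = 0.0779 m, L = 0.3736 m, θ = 147.7°: the bracketed kinematic factor |dx/dθ| = 0.034244 m.
ω = v/|dx/dθ| = 0.98/0.034244 = 28.618 rad/s.
N = 60ω/(2π) = 273.29 rpm.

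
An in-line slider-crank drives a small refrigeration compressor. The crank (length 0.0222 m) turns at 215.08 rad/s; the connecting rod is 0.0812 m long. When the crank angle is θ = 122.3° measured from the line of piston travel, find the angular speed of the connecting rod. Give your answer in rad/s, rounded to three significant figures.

ω = 215.1 rad/s
The rod makes angle φ with the slider axis where L sinφ = r sinθ; differentiating, L cosφ·φ̇ = r ω cosθ.
L cosφ = √(L² − r² sin²θ) = 0.079002 m.
|ω_rod| = r ω |cosθ| / √(L² − r² sin²θ) = 0.0222·215.1·0.53435/0.079002 = 32.296 rad/s.

32.3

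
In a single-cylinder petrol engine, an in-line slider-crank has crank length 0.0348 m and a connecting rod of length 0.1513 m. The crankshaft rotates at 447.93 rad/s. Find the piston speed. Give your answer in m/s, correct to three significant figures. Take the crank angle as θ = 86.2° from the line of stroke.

ω = 447.9 rad/s
For an in-line slider-crank, x = r cosθ + √(L² − r² sin²θ), so v = −rω sinθ·[1 + r cosθ/√(L² − r² sin²θ)].
With r = 0.0348 m, L = 0.1513 m, θ = 86.2°: √(L² − r² sin²θ) = 0.14726 m.
v = −0.0348·447.9·0.99780·[1 + 0.0348·0.06627/0.14726] = -15.797 m/s.
|v| = 15.797 m/s.

15.8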